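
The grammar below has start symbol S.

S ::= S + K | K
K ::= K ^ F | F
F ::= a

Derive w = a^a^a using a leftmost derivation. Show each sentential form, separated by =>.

S=>K=>K^F=>K^F^F=>F^F^F=>a^F^F=>a^a^F=>a^a^a

S => K   [S ::= K]
K => K^F   [K ::= K ^ F]
K^F => K^F^F   [K ::= K ^ F]
K^F^F => F^F^F   [K ::= F]
F^F^F => a^F^F   [F ::= a]
a^F^F => a^a^F   [F ::= a]
a^a^F => a^a^a   [F ::= a]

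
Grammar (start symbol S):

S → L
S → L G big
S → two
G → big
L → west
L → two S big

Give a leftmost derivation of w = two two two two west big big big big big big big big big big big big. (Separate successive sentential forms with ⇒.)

S ⇒ L G big ⇒ two S big G big ⇒ two L G big big G big ⇒ two two S big G big big G big ⇒ two two L G big big G big big G big ⇒ two two two S big G big big G big big G big ⇒ two two two L big G big big G big big G big ⇒ two two two two S big big G big big G big big G big ⇒ two two two two L G big big big G big big G big big G big ⇒ two two two two west G big big big G big big G big big G big ⇒ two two two two west big big big big G big big G big big G big ⇒ two two two two west big big big big big big big G big big G big ⇒ two two two two west big big big big big big big big big big G big ⇒ two two two two west big big big big big big big big big big big big

S ⇒ L G big   [S → L G big]
L G big ⇒ two S big G big   [L → two S big]
two S big G big ⇒ two L G big big G big   [S → L G big]
two L G big big G big ⇒ two two S big G big big G big   [L → two S big]
two two S big G big big G big ⇒ two two L G big big G big big G big   [S → L G big]
two two L G big big G big big G big ⇒ two two two S big G big big G big big G big   [L → two S big]
two two two S big G big big G big big G big ⇒ two two two L big G big big G big big G big   [S → L]
two two two L big G big big G big big G big ⇒ two two two two S big big G big big G big big G big   [L → two S big]
two two two two S big big G big big G big big G big ⇒ two two two two L G big big big G big big G big big G big   [S → L G big]
two two two two L G big big big G big big G big big G big ⇒ two two two two west G big big big G big big G big big G big   [L → west]
two two two two west G big big big G big big G big big G big ⇒ two two two two west big big big big G big big G big big G big   [G → big]
two two two two west big big big big G big big G big big G big ⇒ two two two two west big big big big big big big G big big G big   [G → big]
two two two two west big big big big big big big G big big G big ⇒ two two two two west big big big big big big big big big big G big   [G → big]
two two two two west big big big big big big big big big big G big ⇒ two two two two west big big big big big big big big big big big big   [G → big]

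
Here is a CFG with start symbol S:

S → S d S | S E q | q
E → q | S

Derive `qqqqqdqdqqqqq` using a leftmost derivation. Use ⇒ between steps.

S ⇒ SEq   [S → S E q]
SEq ⇒ SEqEq   [S → S E q]
SEqEq ⇒ SdSEqEq   [S → S d S]
SdSEqEq ⇒ SdSdSEqEq   [S → S d S]
SdSdSEqEq ⇒ SEqdSdSEqEq   [S → S E q]
SEqdSdSEqEq ⇒ SEqEqdSdSEqEq   [S → S E q]
SEqEqdSdSEqEq ⇒ qEqEqdSdSEqEq   [S → q]
qEqEqdSdSEqEq ⇒ qSqEqdSdSEqEq   [E → S]
qSqEqdSdSEqEq ⇒ qqqEqdSdSEqEq   [S → q]
qqqEqdSdSEqEq ⇒ qqqqqdSdSEqEq   [E → q]
qqqqqdSdSEqEq ⇒ qqqqqdqdSEqEq   [S → q]
qqqqqdqdSEqEq ⇒ qqqqqdqdqEqEq   [S → q]
qqqqqdqdqEqEq ⇒ qqqqqdqdqqqEq   [E → q]
qqqqqdqdqqqEq ⇒ qqqqqdqdqqqqq   [E → q]

S ⇒ SEq ⇒ SEqEq ⇒ SdSEqEq ⇒ SdSdSEqEq ⇒ SEqdSdSEqEq ⇒ SEqEqdSdSEqEq ⇒ qEqEqdSdSEqEq ⇒ qSqEqdSdSEqEq ⇒ qqqEqdSdSEqEq ⇒ qqqqqdSdSEqEq ⇒ qqqqqdqdSEqEq ⇒ qqqqqdqdqEqEq ⇒ qqqqqdqdqqqEq ⇒ qqqqqdqdqqqqq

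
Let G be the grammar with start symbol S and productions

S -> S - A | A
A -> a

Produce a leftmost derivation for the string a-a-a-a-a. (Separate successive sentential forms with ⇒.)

S ⇒ S-A   [S -> S - A]
S-A ⇒ S-A-A   [S -> S - A]
S-A-A ⇒ S-A-A-A   [S -> S - A]
S-A-A-A ⇒ S-A-A-A-A   [S -> S - A]
S-A-A-A-A ⇒ A-A-A-A-A   [S -> A]
A-A-A-A-A ⇒ a-A-A-A-A   [A -> a]
a-A-A-A-A ⇒ a-a-A-A-A   [A -> a]
a-a-A-A-A ⇒ a-a-a-A-A   [A -> a]
a-a-a-A-A ⇒ a-a-a-a-A   [A -> a]
a-a-a-a-A ⇒ a-a-a-a-a   [A -> a]

S ⇒ S-A ⇒ S-A-A ⇒ S-A-A-A ⇒ S-A-A-A-A ⇒ A-A-A-A-A ⇒ a-A-A-A-A ⇒ a-a-A-A-A ⇒ a-a-a-A-A ⇒ a-a-a-a-A ⇒ a-a-a-a-a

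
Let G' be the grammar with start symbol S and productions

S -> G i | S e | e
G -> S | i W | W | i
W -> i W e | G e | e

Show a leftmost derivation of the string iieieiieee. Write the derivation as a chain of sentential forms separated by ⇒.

S ⇒ Se ⇒ See ⇒ Seee ⇒ Gieee ⇒ Sieee ⇒ Giieee ⇒ Wiieee ⇒ Geiieee ⇒ Seiieee ⇒ Gieiieee ⇒ Sieiieee ⇒ Seieiieee ⇒ Gieieiieee ⇒ iieieiieee

S ⇒ Se   [S -> S e]
Se ⇒ See   [S -> S e]
See ⇒ Seee   [S -> S e]
Seee ⇒ Gieee   [S -> G i]
Gieee ⇒ Sieee   [G -> S]
Sieee ⇒ Giieee   [S -> G i]
Giieee ⇒ Wiieee   [G -> W]
Wiieee ⇒ Geiieee   [W -> G e]
Geiieee ⇒ Seiieee   [G -> S]
Seiieee ⇒ Gieiieee   [S -> G i]
Gieiieee ⇒ Sieiieee   [G -> S]
Sieiieee ⇒ Seieiieee   [S -> S e]
Seieiieee ⇒ Gieieiieee   [S -> G i]
Gieieiieee ⇒ iieieiieee   [G -> i]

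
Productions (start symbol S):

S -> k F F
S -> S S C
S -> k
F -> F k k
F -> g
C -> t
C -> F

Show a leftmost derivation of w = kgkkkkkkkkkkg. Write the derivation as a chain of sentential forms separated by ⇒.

S ⇒ kFF ⇒ kFkkF ⇒ kFkkkkF ⇒ kFkkkkkkF ⇒ kFkkkkkkkkF ⇒ kFkkkkkkkkkkF ⇒ kgkkkkkkkkkkF ⇒ kgkkkkkkkkkkg

S ⇒ kFF   [S -> k F F]
kFF ⇒ kFkkF   [F -> F k k]
kFkkF ⇒ kFkkkkF   [F -> F k k]
kFkkkkF ⇒ kFkkkkkkF   [F -> F k k]
kFkkkkkkF ⇒ kFkkkkkkkkF   [F -> F k k]
kFkkkkkkkkF ⇒ kFkkkkkkkkkkF   [F -> F k k]
kFkkkkkkkkkkF ⇒ kgkkkkkkkkkkF   [F -> g]
kgkkkkkkkkkkF ⇒ kgkkkkkkkkkkg   [F -> g]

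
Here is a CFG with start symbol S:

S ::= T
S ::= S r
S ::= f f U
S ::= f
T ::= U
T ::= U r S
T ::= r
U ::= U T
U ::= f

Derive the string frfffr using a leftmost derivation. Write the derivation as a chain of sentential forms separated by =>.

S=>T=>UrS=>frS=>frSr=>frffUr=>frfffr

S => T   [S ::= T]
T => UrS   [T ::= U r S]
UrS => frS   [U ::= f]
frS => frSr   [S ::= S r]
frSr => frffUr   [S ::= f f U]
frffUr => frfffr   [U ::= f]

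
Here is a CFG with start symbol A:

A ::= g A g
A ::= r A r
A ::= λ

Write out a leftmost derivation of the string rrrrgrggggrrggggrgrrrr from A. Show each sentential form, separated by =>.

A=>rAr=>rrArr=>rrrArrr=>rrrrArrrr=>rrrrgAgrrrr=>rrrrgrArgrrrr=>rrrrgrgAgrgrrrr=>rrrrgrggAggrgrrrr=>rrrrgrgggAgggrgrrrr=>rrrrgrggggAggggrgrrrr=>rrrrgrggggrArggggrgrrrr=>rrrrgrggggrrggggrgrrrr

A => rAr   [A ::= r A r]
rAr => rrArr   [A ::= r A r]
rrArr => rrrArrr   [A ::= r A r]
rrrArrr => rrrrArrrr   [A ::= r A r]
rrrrArrrr => rrrrgAgrrrr   [A ::= g A g]
rrrrgAgrrrr => rrrrgrArgrrrr   [A ::= r A r]
rrrrgrArgrrrr => rrrrgrgAgrgrrrr   [A ::= g A g]
rrrrgrgAgrgrrrr => rrrrgrggAggrgrrrr   [A ::= g A g]
rrrrgrggAggrgrrrr => rrrrgrgggAgggrgrrrr   [A ::= g A g]
rrrrgrgggAgggrgrrrr => rrrrgrggggAggggrgrrrr   [A ::= g A g]
rrrrgrggggAggggrgrrrr => rrrrgrggggrArggggrgrrrr   [A ::= r A r]
rrrrgrggggrArggggrgrrrr => rrrrgrggggrrggggrgrrrr   [A ::= λ]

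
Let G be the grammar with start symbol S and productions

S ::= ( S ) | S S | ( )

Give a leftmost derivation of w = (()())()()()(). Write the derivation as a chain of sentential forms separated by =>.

S => SS   [S ::= S S]
SS => SSS   [S ::= S S]
SSS => SSSS   [S ::= S S]
SSSS => SSSSS   [S ::= S S]
SSSSS => (S)SSSS   [S ::= ( S )]
(S)SSSS => (SS)SSSS   [S ::= S S]
(SS)SSSS => (()S)SSSS   [S ::= ( )]
(()S)SSSS => (()())SSSS   [S ::= ( )]
(()())SSSS => (()())()SSS   [S ::= ( )]
(()())()SSS => (()())()()SS   [S ::= ( )]
(()())()()SS => (()())()()()S   [S ::= ( )]
(()())()()()S => (()())()()()()   [S ::= ( )]

S=>SS=>SSS=>SSSS=>SSSSS=>(S)SSSS=>(SS)SSSS=>(()S)SSSS=>(()())SSSS=>(()())()SSS=>(()())()()SS=>(()())()()()S=>(()())()()()()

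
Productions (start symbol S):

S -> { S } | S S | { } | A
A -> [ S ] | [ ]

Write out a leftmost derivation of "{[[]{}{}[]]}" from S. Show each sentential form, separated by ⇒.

S ⇒ {S} ⇒ {A} ⇒ {[S]} ⇒ {[SS]} ⇒ {[SSS]} ⇒ {[SSSS]} ⇒ {[ASSS]} ⇒ {[[]SSS]} ⇒ {[[]{}SS]} ⇒ {[[]{}{}S]} ⇒ {[[]{}{}A]} ⇒ {[[]{}{}[]]}

S ⇒ {S}   [S -> { S }]
{S} ⇒ {A}   [S -> A]
{A} ⇒ {[S]}   [A -> [ S ]]
{[S]} ⇒ {[SS]}   [S -> S S]
{[SS]} ⇒ {[SSS]}   [S -> S S]
{[SSS]} ⇒ {[SSSS]}   [S -> S S]
{[SSSS]} ⇒ {[ASSS]}   [S -> A]
{[ASSS]} ⇒ {[[]SSS]}   [A -> [ ]]
{[[]SSS]} ⇒ {[[]{}SS]}   [S -> { }]
{[[]{}SS]} ⇒ {[[]{}{}S]}   [S -> { }]
{[[]{}{}S]} ⇒ {[[]{}{}A]}   [S -> A]
{[[]{}{}A]} ⇒ {[[]{}{}[]]}   [A -> [ ]]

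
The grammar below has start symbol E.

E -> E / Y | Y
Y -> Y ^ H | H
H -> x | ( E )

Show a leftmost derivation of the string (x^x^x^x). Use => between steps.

E => Y => H => (E) => (Y) => (Y^H) => (Y^H^H) => (Y^H^H^H) => (H^H^H^H) => (x^H^H^H) => (x^x^H^H) => (x^x^x^H) => (x^x^x^x)

E => Y   [E -> Y]
Y => H   [Y -> H]
H => (E)   [H -> ( E )]
(E) => (Y)   [E -> Y]
(Y) => (Y^H)   [Y -> Y ^ H]
(Y^H) => (Y^H^H)   [Y -> Y ^ H]
(Y^H^H) => (Y^H^H^H)   [Y -> Y ^ H]
(Y^H^H^H) => (H^H^H^H)   [Y -> H]
(H^H^H^H) => (x^H^H^H)   [H -> x]
(x^H^H^H) => (x^x^H^H)   [H -> x]
(x^x^H^H) => (x^x^x^H)   [H -> x]
(x^x^x^H) => (x^x^x^x)   [H -> x]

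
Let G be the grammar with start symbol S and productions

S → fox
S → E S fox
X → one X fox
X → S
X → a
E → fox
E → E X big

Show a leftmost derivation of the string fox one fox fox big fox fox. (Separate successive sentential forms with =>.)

S => E S fox => E X big S fox => fox X big S fox => fox one X fox big S fox => fox one S fox big S fox => fox one fox fox big S fox => fox one fox fox big fox fox

S => E S fox   [S → E S fox]
E S fox => E X big S fox   [E → E X big]
E X big S fox => fox X big S fox   [E → fox]
fox X big S fox => fox one X fox big S fox   [X → one X fox]
fox one X fox big S fox => fox one S fox big S fox   [X → S]
fox one S fox big S fox => fox one fox fox big S fox   [S → fox]
fox one fox fox big S fox => fox one fox fox big fox fox   [S → fox]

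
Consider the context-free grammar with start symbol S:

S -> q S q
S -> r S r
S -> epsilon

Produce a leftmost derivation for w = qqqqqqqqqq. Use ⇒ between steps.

S ⇒ qSq ⇒ qqSqq ⇒ qqqSqqq ⇒ qqqqSqqqq ⇒ qqqqqSqqqqq ⇒ qqqqqqqqqq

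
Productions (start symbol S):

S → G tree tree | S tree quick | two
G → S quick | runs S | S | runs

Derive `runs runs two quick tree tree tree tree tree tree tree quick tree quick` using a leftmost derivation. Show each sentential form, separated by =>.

S => S tree quick   [S → S tree quick]
S tree quick => S tree quick tree quick   [S → S tree quick]
S tree quick tree quick => G tree tree tree quick tree quick   [S → G tree tree]
G tree tree tree quick tree quick => runs S tree tree tree quick tree quick   [G → runs S]
runs S tree tree tree quick tree quick => runs G tree tree tree tree tree quick tree quick   [S → G tree tree]
runs G tree tree tree tree tree quick tree quick => runs runs S tree tree tree tree tree quick tree quick   [G → runs S]
runs runs S tree tree tree tree tree quick tree quick => runs runs G tree tree tree tree tree tree tree quick tree quick   [S → G tree tree]
runs runs G tree tree tree tree tree tree tree quick tree quick => runs runs S quick tree tree tree tree tree tree tree quick tree quick   [G → S quick]
runs runs S quick tree tree tree tree tree tree tree quick tree quick => runs runs two quick tree tree tree tree tree tree tree quick tree quick   [S → two]

S => S tree quick => S tree quick tree quick => G tree tree tree quick tree quick => runs S tree tree tree quick tree quick => runs G tree tree tree tree tree quick tree quick => runs runs S tree tree tree tree tree quick tree quick => runs runs G tree tree tree tree tree tree tree quick tree quick => runs runs S quick tree tree tree tree tree tree tree quick tree quick => runs runs two quick tree tree tree tree tree tree tree quick tree quick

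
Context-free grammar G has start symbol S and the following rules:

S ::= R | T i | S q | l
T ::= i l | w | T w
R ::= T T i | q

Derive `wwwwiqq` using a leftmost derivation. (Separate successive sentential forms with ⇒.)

S ⇒ Sq   [S ::= S q]
Sq ⇒ Sqq   [S ::= S q]
Sqq ⇒ Rqq   [S ::= R]
Rqq ⇒ TTiqq   [R ::= T T i]
TTiqq ⇒ TwTiqq   [T ::= T w]
TwTiqq ⇒ TwwTiqq   [T ::= T w]
TwwTiqq ⇒ wwwTiqq   [T ::= w]
wwwTiqq ⇒ wwwwiqq   [T ::= w]

S⇒Sq⇒Sqq⇒Rqq⇒TTiqq⇒TwTiqq⇒TwwTiqq⇒wwwTiqq⇒wwwwiqq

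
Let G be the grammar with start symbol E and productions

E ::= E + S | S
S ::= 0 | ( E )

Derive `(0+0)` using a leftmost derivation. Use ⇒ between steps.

E ⇒ S ⇒ (E) ⇒ (E+S) ⇒ (S+S) ⇒ (0+S) ⇒ (0+0)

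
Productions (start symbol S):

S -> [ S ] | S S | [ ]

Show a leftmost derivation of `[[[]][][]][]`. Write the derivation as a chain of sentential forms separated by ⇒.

S ⇒ SS   [S -> S S]
SS ⇒ [S]S   [S -> [ S ]]
[S]S ⇒ [SS]S   [S -> S S]
[SS]S ⇒ [SSS]S   [S -> S S]
[SSS]S ⇒ [[S]SS]S   [S -> [ S ]]
[[S]SS]S ⇒ [[[]]SS]S   [S -> [ ]]
[[[]]SS]S ⇒ [[[]][]S]S   [S -> [ ]]
[[[]][]S]S ⇒ [[[]][][]]S   [S -> [ ]]
[[[]][][]]S ⇒ [[[]][][]][]   [S -> [ ]]

S⇒SS⇒[S]S⇒[SS]S⇒[SSS]S⇒[[S]SS]S⇒[[[]]SS]S⇒[[[]][]S]S⇒[[[]][][]]S⇒[[[]][][]][]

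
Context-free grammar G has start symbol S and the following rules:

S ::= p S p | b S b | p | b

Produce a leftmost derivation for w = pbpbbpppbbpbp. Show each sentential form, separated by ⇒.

S ⇒ pSp ⇒ pbSbp ⇒ pbpSpbp ⇒ pbpbSbpbp ⇒ pbpbbSbbpbp ⇒ pbpbbpSpbbpbp ⇒ pbpbbpppbbpbp

S ⇒ pSp   [S ::= p S p]
pSp ⇒ pbSbp   [S ::= b S b]
pbSbp ⇒ pbpSpbp   [S ::= p S p]
pbpSpbp ⇒ pbpbSbpbp   [S ::= b S b]
pbpbSbpbp ⇒ pbpbbSbbpbp   [S ::= b S b]
pbpbbSbbpbp ⇒ pbpbbpSpbbpbp   [S ::= p S p]
pbpbbpSpbbpbp ⇒ pbpbbpppbbpbp   [S ::= p]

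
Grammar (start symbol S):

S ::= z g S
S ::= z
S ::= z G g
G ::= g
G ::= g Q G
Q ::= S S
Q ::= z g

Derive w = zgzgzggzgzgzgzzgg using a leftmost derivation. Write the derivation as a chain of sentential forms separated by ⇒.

S ⇒ zgS   [S ::= z g S]
zgS ⇒ zgzGg   [S ::= z G g]
zgzGg ⇒ zgzgQGg   [G ::= g Q G]
zgzgQGg ⇒ zgzgzgGg   [Q ::= z g]
zgzgzgGg ⇒ zgzgzggQGg   [G ::= g Q G]
zgzgzggQGg ⇒ zgzgzggSSGg   [Q ::= S S]
zgzgzggSSGg ⇒ zgzgzggzgSSGg   [S ::= z g S]
zgzgzggzgSSGg ⇒ zgzgzggzgzgSSGg   [S ::= z g S]
zgzgzggzgzgSSGg ⇒ zgzgzggzgzgzgSSGg   [S ::= z g S]
zgzgzggzgzgzgSSGg ⇒ zgzgzggzgzgzgzSGg   [S ::= z]
zgzgzggzgzgzgzSGg ⇒ zgzgzggzgzgzgzzGg   [S ::= z]
zgzgzggzgzgzgzzGg ⇒ zgzgzggzgzgzgzzgg   [G ::= g]

S ⇒ zgS ⇒ zgzGg ⇒ zgzgQGg ⇒ zgzgzgGg ⇒ zgzgzggQGg ⇒ zgzgzggSSGg ⇒ zgzgzggzgSSGg ⇒ zgzgzggzgzgSSGg ⇒ zgzgzggzgzgzgSSGg ⇒ zgzgzggzgzgzgzSGg ⇒ zgzgzggzgzgzgzzGg ⇒ zgzgzggzgzgzgzzgg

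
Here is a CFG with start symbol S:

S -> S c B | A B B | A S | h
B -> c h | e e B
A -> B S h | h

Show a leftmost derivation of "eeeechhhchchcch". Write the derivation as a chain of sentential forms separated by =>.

S => ScB   [S -> S c B]
ScB => ABBcB   [S -> A B B]
ABBcB => BShBBcB   [A -> B S h]
BShBBcB => eeBShBBcB   [B -> e e B]
eeBShBBcB => eeeeBShBBcB   [B -> e e B]
eeeeBShBBcB => eeeechShBBcB   [B -> c h]
eeeechShBBcB => eeeechhhBBcB   [S -> h]
eeeechhhBBcB => eeeechhhchBcB   [B -> c h]
eeeechhhchBcB => eeeechhhchchcB   [B -> c h]
eeeechhhchchcB => eeeechhhchchcch   [B -> c h]

S=>ScB=>ABBcB=>BShBBcB=>eeBShBBcB=>eeeeBShBBcB=>eeeechShBBcB=>eeeechhhBBcB=>eeeechhhchBcB=>eeeechhhchchcB=>eeeechhhchchcch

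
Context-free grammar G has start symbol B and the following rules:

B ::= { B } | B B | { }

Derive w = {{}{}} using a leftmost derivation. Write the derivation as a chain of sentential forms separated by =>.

B=>{B}=>{BB}=>{{}B}=>{{}{}}

B => {B}   [B ::= { B }]
{B} => {BB}   [B ::= B B]
{BB} => {{}B}   [B ::= { }]
{{}B} => {{}{}}   [B ::= { }]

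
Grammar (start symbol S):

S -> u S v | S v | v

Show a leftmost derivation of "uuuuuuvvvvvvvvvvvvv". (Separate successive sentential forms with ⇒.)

S ⇒ Sv   [S -> S v]
Sv ⇒ Svv   [S -> S v]
Svv ⇒ uSvvv   [S -> u S v]
uSvvv ⇒ uSvvvv   [S -> S v]
uSvvvv ⇒ uSvvvvv   [S -> S v]
uSvvvvv ⇒ uuSvvvvvv   [S -> u S v]
uuSvvvvvv ⇒ uuuSvvvvvvv   [S -> u S v]
uuuSvvvvvvv ⇒ uuuSvvvvvvvv   [S -> S v]
uuuSvvvvvvvv ⇒ uuuuSvvvvvvvvv   [S -> u S v]
uuuuSvvvvvvvvv ⇒ uuuuuSvvvvvvvvvv   [S -> u S v]
uuuuuSvvvvvvvvvv ⇒ uuuuuuSvvvvvvvvvvv   [S -> u S v]
uuuuuuSvvvvvvvvvvv ⇒ uuuuuuSvvvvvvvvvvvv   [S -> S v]
uuuuuuSvvvvvvvvvvvv ⇒ uuuuuuvvvvvvvvvvvvv   [S -> v]

S⇒Sv⇒Svv⇒uSvvv⇒uSvvvv⇒uSvvvvv⇒uuSvvvvvv⇒uuuSvvvvvvv⇒uuuSvvvvvvvv⇒uuuuSvvvvvvvvv⇒uuuuuSvvvvvvvvvv⇒uuuuuuSvvvvvvvvvvv⇒uuuuuuSvvvvvvvvvvvv⇒uuuuuuvvvvvvvvvvvvv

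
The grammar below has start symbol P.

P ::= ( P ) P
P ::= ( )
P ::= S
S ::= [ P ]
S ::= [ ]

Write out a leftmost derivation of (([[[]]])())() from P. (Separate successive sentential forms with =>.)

P => (P)P   [P ::= ( P ) P]
(P)P => ((P)P)P   [P ::= ( P ) P]
((P)P)P => ((S)P)P   [P ::= S]
((S)P)P => (([P])P)P   [S ::= [ P ]]
(([P])P)P => (([S])P)P   [P ::= S]
(([S])P)P => (([[P]])P)P   [S ::= [ P ]]
(([[P]])P)P => (([[S]])P)P   [P ::= S]
(([[S]])P)P => (([[[]]])P)P   [S ::= [ ]]
(([[[]]])P)P => (([[[]]])())P   [P ::= ( )]
(([[[]]])())P => (([[[]]])())()   [P ::= ( )]

P=>(P)P=>((P)P)P=>((S)P)P=>(([P])P)P=>(([S])P)P=>(([[P]])P)P=>(([[S]])P)P=>(([[[]]])P)P=>(([[[]]])())P=>(([[[]]])())()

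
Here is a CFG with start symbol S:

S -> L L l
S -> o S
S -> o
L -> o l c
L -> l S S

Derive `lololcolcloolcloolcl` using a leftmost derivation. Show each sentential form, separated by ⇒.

S ⇒ LLl   [S -> L L l]
LLl ⇒ lSSLl   [L -> l S S]
lSSLl ⇒ loSSLl   [S -> o S]
loSSLl ⇒ loLLlSLl   [S -> L L l]
loLLlSLl ⇒ lolSSLlSLl   [L -> l S S]
lolSSLlSLl ⇒ lolLLlSLlSLl   [S -> L L l]
lolLLlSLlSLl ⇒ lololcLlSLlSLl   [L -> o l c]
lololcLlSLlSLl ⇒ lololcolclSLlSLl   [L -> o l c]
lololcolclSLlSLl ⇒ lololcolcloLlSLl   [S -> o]
lololcolcloLlSLl ⇒ lololcolcloolclSLl   [L -> o l c]
lololcolcloolclSLl ⇒ lololcolcloolcloLl   [S -> o]
lololcolcloolcloLl ⇒ lololcolcloolcloolcl   [L -> o l c]

S ⇒ LLl ⇒ lSSLl ⇒ loSSLl ⇒ loLLlSLl ⇒ lolSSLlSLl ⇒ lolLLlSLlSLl ⇒ lololcLlSLlSLl ⇒ lololcolclSLlSLl ⇒ lololcolcloLlSLl ⇒ lololcolcloolclSLl ⇒ lololcolcloolcloLl ⇒ lololcolcloolcloolcl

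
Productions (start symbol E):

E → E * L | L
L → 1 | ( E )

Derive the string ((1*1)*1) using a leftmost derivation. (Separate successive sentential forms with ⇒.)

E ⇒ L ⇒ (E) ⇒ (E*L) ⇒ (L*L) ⇒ ((E)*L) ⇒ ((E*L)*L) ⇒ ((L*L)*L) ⇒ ((1*L)*L) ⇒ ((1*1)*L) ⇒ ((1*1)*1)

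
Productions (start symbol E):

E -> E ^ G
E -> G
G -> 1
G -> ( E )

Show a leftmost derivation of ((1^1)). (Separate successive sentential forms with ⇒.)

E ⇒ G ⇒ (E) ⇒ (G) ⇒ ((E)) ⇒ ((E^G)) ⇒ ((G^G)) ⇒ ((1^G)) ⇒ ((1^1))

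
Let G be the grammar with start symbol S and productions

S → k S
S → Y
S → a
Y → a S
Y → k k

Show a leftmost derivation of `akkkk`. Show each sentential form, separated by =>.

S => Y => aS => akS => akkS => akkY => akkkk

S => Y   [S → Y]
Y => aS   [Y → a S]
aS => akS   [S → k S]
akS => akkS   [S → k S]
akkS => akkY   [S → Y]
akkY => akkkk   [Y → k k]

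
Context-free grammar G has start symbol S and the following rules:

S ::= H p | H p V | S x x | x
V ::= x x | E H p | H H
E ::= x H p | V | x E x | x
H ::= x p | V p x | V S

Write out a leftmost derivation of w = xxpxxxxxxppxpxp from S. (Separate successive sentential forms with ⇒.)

S ⇒ Hp ⇒ Vpxp ⇒ HHpxp ⇒ VpxHpxp ⇒ xxpxHpxp ⇒ xxpxVSpxp ⇒ xxpxEHpSpxp ⇒ xxpxxExHpSpxp ⇒ xxpxxVxHpSpxp ⇒ xxpxxxxxHpSpxp ⇒ xxpxxxxxxppSpxp ⇒ xxpxxxxxxppxpxp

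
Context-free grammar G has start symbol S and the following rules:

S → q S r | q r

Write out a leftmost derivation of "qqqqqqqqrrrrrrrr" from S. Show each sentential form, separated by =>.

S => qSr => qqSrr => qqqSrrr => qqqqSrrrr => qqqqqSrrrrr => qqqqqqSrrrrrr => qqqqqqqSrrrrrrr => qqqqqqqqrrrrrrrr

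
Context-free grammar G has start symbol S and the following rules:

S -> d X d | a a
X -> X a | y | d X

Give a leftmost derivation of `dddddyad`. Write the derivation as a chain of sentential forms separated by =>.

S=>dXd=>ddXd=>dddXd=>ddddXd=>ddddXad=>dddddXad=>dddddyad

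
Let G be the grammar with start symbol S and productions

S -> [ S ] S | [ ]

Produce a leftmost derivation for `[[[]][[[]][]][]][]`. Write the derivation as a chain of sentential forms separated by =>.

S => [S]S   [S -> [ S ] S]
[S]S => [[S]S]S   [S -> [ S ] S]
[[S]S]S => [[[]]S]S   [S -> [ ]]
[[[]]S]S => [[[]][S]S]S   [S -> [ S ] S]
[[[]][S]S]S => [[[]][[S]S]S]S   [S -> [ S ] S]
[[[]][[S]S]S]S => [[[]][[[]]S]S]S   [S -> [ ]]
[[[]][[[]]S]S]S => [[[]][[[]][]]S]S   [S -> [ ]]
[[[]][[[]][]]S]S => [[[]][[[]][]][]]S   [S -> [ ]]
[[[]][[[]][]][]]S => [[[]][[[]][]][]][]   [S -> [ ]]

S => [S]S => [[S]S]S => [[[]]S]S => [[[]][S]S]S => [[[]][[S]S]S]S => [[[]][[[]]S]S]S => [[[]][[[]][]]S]S => [[[]][[[]][]][]]S => [[[]][[[]][]][]][]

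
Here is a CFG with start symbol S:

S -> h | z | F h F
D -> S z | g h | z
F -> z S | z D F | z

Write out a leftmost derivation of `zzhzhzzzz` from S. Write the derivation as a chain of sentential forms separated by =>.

S => FhF   [S -> F h F]
FhF => zShF   [F -> z S]
zShF => zzhF   [S -> z]
zzhF => zzhzDF   [F -> z D F]
zzhzDF => zzhzSzF   [D -> S z]
zzhzSzF => zzhzhzF   [S -> h]
zzhzhzF => zzhzhzzDF   [F -> z D F]
zzhzhzzDF => zzhzhzzzF   [D -> z]
zzhzhzzzF => zzhzhzzzz   [F -> z]

S => FhF => zShF => zzhF => zzhzDF => zzhzSzF => zzhzhzF => zzhzhzzDF => zzhzhzzzF => zzhzhzzzz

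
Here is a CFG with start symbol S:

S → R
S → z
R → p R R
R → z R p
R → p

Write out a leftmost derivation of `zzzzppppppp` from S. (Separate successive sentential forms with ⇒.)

S ⇒ R   [S → R]
R ⇒ zRp   [R → z R p]
zRp ⇒ zzRpp   [R → z R p]
zzRpp ⇒ zzzRppp   [R → z R p]
zzzRppp ⇒ zzzzRpppp   [R → z R p]
zzzzRpppp ⇒ zzzzpRRpppp   [R → p R R]
zzzzpRRpppp ⇒ zzzzppRpppp   [R → p]
zzzzppRpppp ⇒ zzzzppppppp   [R → p]

S ⇒ R ⇒ zRp ⇒ zzRpp ⇒ zzzRppp ⇒ zzzzRpppp ⇒ zzzzpRRpppp ⇒ zzzzppRpppp ⇒ zzzzppppppp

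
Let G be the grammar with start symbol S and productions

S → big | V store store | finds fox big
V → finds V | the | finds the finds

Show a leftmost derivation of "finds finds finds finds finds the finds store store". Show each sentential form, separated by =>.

S => V store store => finds V store store => finds finds V store store => finds finds finds V store store => finds finds finds finds V store store => finds finds finds finds finds the finds store store

S => V store store   [S → V store store]
V store store => finds V store store   [V → finds V]
finds V store store => finds finds V store store   [V → finds V]
finds finds V store store => finds finds finds V store store   [V → finds V]
finds finds finds V store store => finds finds finds finds V store store   [V → finds V]
finds finds finds finds V store store => finds finds finds finds finds the finds store store   [V → finds the finds]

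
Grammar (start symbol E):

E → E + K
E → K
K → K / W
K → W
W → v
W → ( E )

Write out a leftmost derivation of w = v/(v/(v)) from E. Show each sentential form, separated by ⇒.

E ⇒ K ⇒ K/W ⇒ W/W ⇒ v/W ⇒ v/(E) ⇒ v/(K) ⇒ v/(K/W) ⇒ v/(W/W) ⇒ v/(v/W) ⇒ v/(v/(E)) ⇒ v/(v/(K)) ⇒ v/(v/(W)) ⇒ v/(v/(v))

E ⇒ K   [E → K]
K ⇒ K/W   [K → K / W]
K/W ⇒ W/W   [K → W]
W/W ⇒ v/W   [W → v]
v/W ⇒ v/(E)   [W → ( E )]
v/(E) ⇒ v/(K)   [E → K]
v/(K) ⇒ v/(K/W)   [K → K / W]
v/(K/W) ⇒ v/(W/W)   [K → W]
v/(W/W) ⇒ v/(v/W)   [W → v]
v/(v/W) ⇒ v/(v/(E))   [W → ( E )]
v/(v/(E)) ⇒ v/(v/(K))   [E → K]
v/(v/(K)) ⇒ v/(v/(W))   [K → W]
v/(v/(W)) ⇒ v/(v/(v))   [W → v]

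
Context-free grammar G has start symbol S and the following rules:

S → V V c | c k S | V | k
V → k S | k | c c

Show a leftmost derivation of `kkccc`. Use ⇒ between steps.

S ⇒ V   [S → V]
V ⇒ kS   [V → k S]
kS ⇒ kVVc   [S → V V c]
kVVc ⇒ kkVc   [V → k]
kkVc ⇒ kkccc   [V → c c]

S⇒V⇒kS⇒kVVc⇒kkVc⇒kkccc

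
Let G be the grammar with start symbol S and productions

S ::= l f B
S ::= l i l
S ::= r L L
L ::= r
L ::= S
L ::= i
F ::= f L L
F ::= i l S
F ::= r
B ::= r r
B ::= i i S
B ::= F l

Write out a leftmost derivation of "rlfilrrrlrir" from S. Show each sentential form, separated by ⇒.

S ⇒ rLL   [S ::= r L L]
rLL ⇒ rSL   [L ::= S]
rSL ⇒ rlfBL   [S ::= l f B]
rlfBL ⇒ rlfFlL   [B ::= F l]
rlfFlL ⇒ rlfilSlL   [F ::= i l S]
rlfilSlL ⇒ rlfilrLLlL   [S ::= r L L]
rlfilrLLlL ⇒ rlfilrrLlL   [L ::= r]
rlfilrrLlL ⇒ rlfilrrrlL   [L ::= r]
rlfilrrrlL ⇒ rlfilrrrlS   [L ::= S]
rlfilrrrlS ⇒ rlfilrrrlrLL   [S ::= r L L]
rlfilrrrlrLL ⇒ rlfilrrrlriL   [L ::= i]
rlfilrrrlriL ⇒ rlfilrrrlrir   [L ::= r]

S ⇒ rLL ⇒ rSL ⇒ rlfBL ⇒ rlfFlL ⇒ rlfilSlL ⇒ rlfilrLLlL ⇒ rlfilrrLlL ⇒ rlfilrrrlL ⇒ rlfilrrrlS ⇒ rlfilrrrlrLL ⇒ rlfilrrrlriL ⇒ rlfilrrrlrir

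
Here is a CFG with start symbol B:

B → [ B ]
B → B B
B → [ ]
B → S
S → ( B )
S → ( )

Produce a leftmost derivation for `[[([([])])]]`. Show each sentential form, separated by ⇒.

B ⇒ [B] ⇒ [[B]] ⇒ [[S]] ⇒ [[(B)]] ⇒ [[([B])]] ⇒ [[([S])]] ⇒ [[([(B)])]] ⇒ [[([([])])]]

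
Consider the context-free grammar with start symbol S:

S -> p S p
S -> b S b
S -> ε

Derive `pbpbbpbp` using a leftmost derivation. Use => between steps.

S => pSp   [S -> p S p]
pSp => pbSbp   [S -> b S b]
pbSbp => pbpSpbp   [S -> p S p]
pbpSpbp => pbpbSbpbp   [S -> b S b]
pbpbSbpbp => pbpbbpbp   [S -> ε]

S => pSp => pbSbp => pbpSpbp => pbpbSbpbp => pbpbbpbp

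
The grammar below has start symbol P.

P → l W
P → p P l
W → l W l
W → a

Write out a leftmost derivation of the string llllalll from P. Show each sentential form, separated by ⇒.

P ⇒ lW   [P → l W]
lW ⇒ llWl   [W → l W l]
llWl ⇒ lllWll   [W → l W l]
lllWll ⇒ llllWlll   [W → l W l]
llllWlll ⇒ llllalll   [W → a]

P ⇒ lW ⇒ llWl ⇒ lllWll ⇒ llllWlll ⇒ llllalll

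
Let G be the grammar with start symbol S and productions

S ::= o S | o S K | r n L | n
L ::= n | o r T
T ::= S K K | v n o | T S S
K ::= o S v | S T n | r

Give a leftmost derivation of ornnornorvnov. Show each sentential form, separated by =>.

S=>oSK=>ornLK=>ornnK=>ornnoSv=>ornnornLv=>ornnornorTv=>ornnornorvnov

S => oSK   [S ::= o S K]
oSK => ornLK   [S ::= r n L]
ornLK => ornnK   [L ::= n]
ornnK => ornnoSv   [K ::= o S v]
ornnoSv => ornnornLv   [S ::= r n L]
ornnornLv => ornnornorTv   [L ::= o r T]
ornnornorTv => ornnornorvnov   [T ::= v n o]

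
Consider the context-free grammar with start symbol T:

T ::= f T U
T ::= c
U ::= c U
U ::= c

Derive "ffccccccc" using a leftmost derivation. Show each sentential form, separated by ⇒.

T ⇒ fTU   [T ::= f T U]
fTU ⇒ ffTUU   [T ::= f T U]
ffTUU ⇒ ffcUU   [T ::= c]
ffcUU ⇒ ffccUU   [U ::= c U]
ffccUU ⇒ ffcccU   [U ::= c]
ffcccU ⇒ ffccccU   [U ::= c U]
ffccccU ⇒ ffcccccU   [U ::= c U]
ffcccccU ⇒ ffccccccU   [U ::= c U]
ffccccccU ⇒ ffccccccc   [U ::= c]

T⇒fTU⇒ffTUU⇒ffcUU⇒ffccUU⇒ffcccU⇒ffccccU⇒ffcccccU⇒ffccccccU⇒ffccccccc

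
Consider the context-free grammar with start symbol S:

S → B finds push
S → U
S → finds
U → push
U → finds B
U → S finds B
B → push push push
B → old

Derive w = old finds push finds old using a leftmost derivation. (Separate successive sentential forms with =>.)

S => U   [S → U]
U => S finds B   [U → S finds B]
S finds B => B finds push finds B   [S → B finds push]
B finds push finds B => old finds push finds B   [B → old]
old finds push finds B => old finds push finds old   [B → old]

S => U => S finds B => B finds push finds B => old finds push finds B => old finds push finds old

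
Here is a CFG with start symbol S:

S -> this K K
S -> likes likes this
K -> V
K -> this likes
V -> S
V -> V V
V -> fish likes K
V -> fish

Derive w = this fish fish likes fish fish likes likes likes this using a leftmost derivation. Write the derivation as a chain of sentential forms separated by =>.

S => this K K   [S -> this K K]
this K K => this V K   [K -> V]
this V K => this fish K   [V -> fish]
this fish K => this fish V   [K -> V]
this fish V => this fish V V   [V -> V V]
this fish V V => this fish fish likes K V   [V -> fish likes K]
this fish fish likes K V => this fish fish likes V V   [K -> V]
this fish fish likes V V => this fish fish likes fish V   [V -> fish]
this fish fish likes fish V => this fish fish likes fish fish likes K   [V -> fish likes K]
this fish fish likes fish fish likes K => this fish fish likes fish fish likes V   [K -> V]
this fish fish likes fish fish likes V => this fish fish likes fish fish likes S   [V -> S]
this fish fish likes fish fish likes S => this fish fish likes fish fish likes likes likes this   [S -> likes likes this]

S => this K K => this V K => this fish K => this fish V => this fish V V => this fish fish likes K V => this fish fish likes V V => this fish fish likes fish V => this fish fish likes fish fish likes K => this fish fish likes fish fish likes V => this fish fish likes fish fish likes S => this fish fish likes fish fish likes likes likes this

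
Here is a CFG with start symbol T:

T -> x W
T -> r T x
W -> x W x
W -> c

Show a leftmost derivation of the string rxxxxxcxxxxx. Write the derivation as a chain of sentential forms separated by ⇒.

T ⇒ rTx ⇒ rxWx ⇒ rxxWxx ⇒ rxxxWxxx ⇒ rxxxxWxxxx ⇒ rxxxxxWxxxxx ⇒ rxxxxxcxxxxx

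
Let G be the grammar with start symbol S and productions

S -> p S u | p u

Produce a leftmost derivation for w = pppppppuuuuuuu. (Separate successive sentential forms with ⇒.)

S ⇒ pSu ⇒ ppSuu ⇒ pppSuuu ⇒ ppppSuuuu ⇒ pppppSuuuuu ⇒ ppppppSuuuuuu ⇒ pppppppuuuuuuu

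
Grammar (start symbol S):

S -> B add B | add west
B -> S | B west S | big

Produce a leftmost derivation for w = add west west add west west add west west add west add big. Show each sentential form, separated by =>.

S => B add B => B west S add B => B west S west S add B => B west S west S west S add B => S west S west S west S add B => add west west S west S west S add B => add west west add west west S west S add B => add west west add west west add west west S add B => add west west add west west add west west add west add B => add west west add west west add west west add west add big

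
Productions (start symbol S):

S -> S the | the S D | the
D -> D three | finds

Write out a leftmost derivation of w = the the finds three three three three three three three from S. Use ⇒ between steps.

S ⇒ the S D ⇒ the the D ⇒ the the D three ⇒ the the D three three ⇒ the the D three three three ⇒ the the D three three three three ⇒ the the D three three three three three ⇒ the the D three three three three three three ⇒ the the D three three three three three three three ⇒ the the finds three three three three three three three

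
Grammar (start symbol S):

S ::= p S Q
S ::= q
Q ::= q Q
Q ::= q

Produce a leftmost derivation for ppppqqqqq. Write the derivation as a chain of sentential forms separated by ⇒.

S ⇒ pSQ   [S ::= p S Q]
pSQ ⇒ ppSQQ   [S ::= p S Q]
ppSQQ ⇒ pppSQQQ   [S ::= p S Q]
pppSQQQ ⇒ ppppSQQQQ   [S ::= p S Q]
ppppSQQQQ ⇒ ppppqQQQQ   [S ::= q]
ppppqQQQQ ⇒ ppppqqQQQ   [Q ::= q]
ppppqqQQQ ⇒ ppppqqqQQ   [Q ::= q]
ppppqqqQQ ⇒ ppppqqqqQ   [Q ::= q]
ppppqqqqQ ⇒ ppppqqqqq   [Q ::= q]

S ⇒ pSQ ⇒ ppSQQ ⇒ pppSQQQ ⇒ ppppSQQQQ ⇒ ppppqQQQQ ⇒ ppppqqQQQ ⇒ ppppqqqQQ ⇒ ppppqqqqQ ⇒ ppppqqqqq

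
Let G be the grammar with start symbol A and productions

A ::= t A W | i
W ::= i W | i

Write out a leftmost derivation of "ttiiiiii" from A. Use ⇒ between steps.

A ⇒ tAW ⇒ ttAWW ⇒ ttiWW ⇒ ttiiWW ⇒ ttiiiWW ⇒ ttiiiiW ⇒ ttiiiiiW ⇒ ttiiiiii

A ⇒ tAW   [A ::= t A W]
tAW ⇒ ttAWW   [A ::= t A W]
ttAWW ⇒ ttiWW   [A ::= i]
ttiWW ⇒ ttiiWW   [W ::= i W]
ttiiWW ⇒ ttiiiWW   [W ::= i W]
ttiiiWW ⇒ ttiiiiW   [W ::= i]
ttiiiiW ⇒ ttiiiiiW   [W ::= i W]
ttiiiiiW ⇒ ttiiiiii   [W ::= i]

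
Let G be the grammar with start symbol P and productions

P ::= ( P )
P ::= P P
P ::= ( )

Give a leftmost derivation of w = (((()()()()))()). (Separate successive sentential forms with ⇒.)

P ⇒ (P)   [P ::= ( P )]
(P) ⇒ (PP)   [P ::= P P]
(PP) ⇒ ((P)P)   [P ::= ( P )]
((P)P) ⇒ (((P))P)   [P ::= ( P )]
(((P))P) ⇒ (((PP))P)   [P ::= P P]
(((PP))P) ⇒ (((PPP))P)   [P ::= P P]
(((PPP))P) ⇒ (((PPPP))P)   [P ::= P P]
(((PPPP))P) ⇒ (((()PPP))P)   [P ::= ( )]
(((()PPP))P) ⇒ (((()()PP))P)   [P ::= ( )]
(((()()PP))P) ⇒ (((()()()P))P)   [P ::= ( )]
(((()()()P))P) ⇒ (((()()()()))P)   [P ::= ( )]
(((()()()()))P) ⇒ (((()()()()))())   [P ::= ( )]

P⇒(P)⇒(PP)⇒((P)P)⇒(((P))P)⇒(((PP))P)⇒(((PPP))P)⇒(((PPPP))P)⇒(((()PPP))P)⇒(((()()PP))P)⇒(((()()()P))P)⇒(((()()()()))P)⇒(((()()()()))())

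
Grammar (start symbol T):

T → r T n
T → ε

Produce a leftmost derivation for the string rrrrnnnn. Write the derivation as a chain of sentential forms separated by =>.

T => rTn => rrTnn => rrrTnnn => rrrrTnnnn => rrrrnnnn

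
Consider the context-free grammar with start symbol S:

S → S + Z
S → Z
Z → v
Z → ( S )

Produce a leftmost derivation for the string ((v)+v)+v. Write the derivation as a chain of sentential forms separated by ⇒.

S ⇒ S+Z   [S → S + Z]
S+Z ⇒ Z+Z   [S → Z]
Z+Z ⇒ (S)+Z   [Z → ( S )]
(S)+Z ⇒ (S+Z)+Z   [S → S + Z]
(S+Z)+Z ⇒ (Z+Z)+Z   [S → Z]
(Z+Z)+Z ⇒ ((S)+Z)+Z   [Z → ( S )]
((S)+Z)+Z ⇒ ((Z)+Z)+Z   [S → Z]
((Z)+Z)+Z ⇒ ((v)+Z)+Z   [Z → v]
((v)+Z)+Z ⇒ ((v)+v)+Z   [Z → v]
((v)+v)+Z ⇒ ((v)+v)+v   [Z → v]

S⇒S+Z⇒Z+Z⇒(S)+Z⇒(S+Z)+Z⇒(Z+Z)+Z⇒((S)+Z)+Z⇒((Z)+Z)+Z⇒((v)+Z)+Z⇒((v)+v)+Z⇒((v)+v)+v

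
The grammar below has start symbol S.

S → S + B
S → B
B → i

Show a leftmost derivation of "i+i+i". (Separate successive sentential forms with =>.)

S => S+B => S+B+B => B+B+B => i+B+B => i+i+B => i+i+i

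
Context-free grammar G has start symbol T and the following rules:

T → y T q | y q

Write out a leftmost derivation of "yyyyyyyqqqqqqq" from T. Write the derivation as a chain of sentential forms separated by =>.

T => yTq   [T → y T q]
yTq => yyTqq   [T → y T q]
yyTqq => yyyTqqq   [T → y T q]
yyyTqqq => yyyyTqqqq   [T → y T q]
yyyyTqqqq => yyyyyTqqqqq   [T → y T q]
yyyyyTqqqqq => yyyyyyTqqqqqq   [T → y T q]
yyyyyyTqqqqqq => yyyyyyyqqqqqqq   [T → y q]

T=>yTq=>yyTqq=>yyyTqqq=>yyyyTqqqq=>yyyyyTqqqqq=>yyyyyyTqqqqqq=>yyyyyyyqqqqqqq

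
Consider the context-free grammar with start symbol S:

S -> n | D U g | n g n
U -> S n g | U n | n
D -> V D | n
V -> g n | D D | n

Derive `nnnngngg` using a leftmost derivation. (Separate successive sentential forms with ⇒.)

S ⇒ DUg   [S -> D U g]
DUg ⇒ nUg   [D -> n]
nUg ⇒ nSngg   [U -> S n g]
nSngg ⇒ nDUgngg   [S -> D U g]
nDUgngg ⇒ nVDUgngg   [D -> V D]
nVDUgngg ⇒ nnDUgngg   [V -> n]
nnDUgngg ⇒ nnnUgngg   [D -> n]
nnnUgngg ⇒ nnnngngg   [U -> n]

S ⇒ DUg ⇒ nUg ⇒ nSngg ⇒ nDUgngg ⇒ nVDUgngg ⇒ nnDUgngg ⇒ nnnUgngg ⇒ nnnngngg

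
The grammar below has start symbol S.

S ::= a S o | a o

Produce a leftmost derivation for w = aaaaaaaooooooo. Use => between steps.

S => aSo => aaSoo => aaaSooo => aaaaSoooo => aaaaaSooooo => aaaaaaSoooooo => aaaaaaaooooooo

S => aSo   [S ::= a S o]
aSo => aaSoo   [S ::= a S o]
aaSoo => aaaSooo   [S ::= a S o]
aaaSooo => aaaaSoooo   [S ::= a S o]
aaaaSoooo => aaaaaSooooo   [S ::= a S o]
aaaaaSooooo => aaaaaaSoooooo   [S ::= a S o]
aaaaaaSoooooo => aaaaaaaooooooo   [S ::= a o]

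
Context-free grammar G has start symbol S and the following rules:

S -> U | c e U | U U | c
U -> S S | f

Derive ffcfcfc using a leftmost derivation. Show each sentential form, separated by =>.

S=>U=>SS=>UUS=>SSUS=>UUSUS=>SSUSUS=>UUSUSUS=>fUSUSUS=>ffSUSUS=>ffcUSUS=>ffcfSUS=>ffcfcUS=>ffcfcfS=>ffcfcfc

S => U   [S -> U]
U => SS   [U -> S S]
SS => UUS   [S -> U U]
UUS => SSUS   [U -> S S]
SSUS => UUSUS   [S -> U U]
UUSUS => SSUSUS   [U -> S S]
SSUSUS => UUSUSUS   [S -> U U]
UUSUSUS => fUSUSUS   [U -> f]
fUSUSUS => ffSUSUS   [U -> f]
ffSUSUS => ffcUSUS   [S -> c]
ffcUSUS => ffcfSUS   [U -> f]
ffcfSUS => ffcfcUS   [S -> c]
ffcfcUS => ffcfcfS   [U -> f]
ffcfcfS => ffcfcfc   [S -> c]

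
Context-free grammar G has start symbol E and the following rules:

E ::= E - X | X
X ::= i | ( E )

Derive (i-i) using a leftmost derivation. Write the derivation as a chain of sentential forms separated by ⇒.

E ⇒ X ⇒ (E) ⇒ (E-X) ⇒ (X-X) ⇒ (i-X) ⇒ (i-i)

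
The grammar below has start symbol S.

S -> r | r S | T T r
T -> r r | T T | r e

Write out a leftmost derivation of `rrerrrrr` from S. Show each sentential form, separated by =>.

S => rS => rTTr => rTTTr => rreTTr => rrerrTr => rrerrrrr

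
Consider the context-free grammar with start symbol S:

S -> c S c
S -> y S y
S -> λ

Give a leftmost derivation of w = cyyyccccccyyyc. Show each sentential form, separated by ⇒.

S ⇒ cSc   [S -> c S c]
cSc ⇒ cySyc   [S -> y S y]
cySyc ⇒ cyySyyc   [S -> y S y]
cyySyyc ⇒ cyyySyyyc   [S -> y S y]
cyyySyyyc ⇒ cyyycScyyyc   [S -> c S c]
cyyycScyyyc ⇒ cyyyccSccyyyc   [S -> c S c]
cyyyccSccyyyc ⇒ cyyycccScccyyyc   [S -> c S c]
cyyycccScccyyyc ⇒ cyyyccccccyyyc   [S -> λ]

S ⇒ cSc ⇒ cySyc ⇒ cyySyyc ⇒ cyyySyyyc ⇒ cyyycScyyyc ⇒ cyyyccSccyyyc ⇒ cyyycccScccyyyc ⇒ cyyyccccccyyyc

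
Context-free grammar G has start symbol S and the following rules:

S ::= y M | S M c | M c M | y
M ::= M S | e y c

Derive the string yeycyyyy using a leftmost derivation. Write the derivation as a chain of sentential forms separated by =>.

S => yM   [S ::= y M]
yM => yMS   [M ::= M S]
yMS => yMSS   [M ::= M S]
yMSS => yMSSS   [M ::= M S]
yMSSS => yMSSSS   [M ::= M S]
yMSSSS => yeycSSSS   [M ::= e y c]
yeycSSSS => yeycySSS   [S ::= y]
yeycySSS => yeycyySS   [S ::= y]
yeycyySS => yeycyyyS   [S ::= y]
yeycyyyS => yeycyyyy   [S ::= y]

S => yM => yMS => yMSS => yMSSS => yMSSSS => yeycSSSS => yeycySSS => yeycyySS => yeycyyyS => yeycyyyy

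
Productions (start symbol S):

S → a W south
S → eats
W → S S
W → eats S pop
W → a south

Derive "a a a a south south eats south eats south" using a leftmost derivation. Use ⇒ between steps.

S ⇒ a W south   [S → a W south]
a W south ⇒ a S S south   [W → S S]
a S S south ⇒ a a W south S south   [S → a W south]
a a W south S south ⇒ a a S S south S south   [W → S S]
a a S S south S south ⇒ a a a W south S south S south   [S → a W south]
a a a W south S south S south ⇒ a a a a south south S south S south   [W → a south]
a a a a south south S south S south ⇒ a a a a south south eats south S south   [S → eats]
a a a a south south eats south S south ⇒ a a a a south south eats south eats south   [S → eats]

S ⇒ a W south ⇒ a S S south ⇒ a a W south S south ⇒ a a S S south S south ⇒ a a a W south S south S south ⇒ a a a a south south S south S south ⇒ a a a a south south eats south S south ⇒ a a a a south south eats south eats south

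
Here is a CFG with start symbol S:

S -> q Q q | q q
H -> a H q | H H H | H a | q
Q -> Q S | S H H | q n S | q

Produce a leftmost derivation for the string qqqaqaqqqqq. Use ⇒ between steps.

S ⇒ qQq ⇒ qSHHq ⇒ qqqHHq ⇒ qqqaHqHq ⇒ qqqaHHHqHq ⇒ qqqaHaHHqHq ⇒ qqqaqaHHqHq ⇒ qqqaqaqHqHq ⇒ qqqaqaqqqHq ⇒ qqqaqaqqqqq

S ⇒ qQq   [S -> q Q q]
qQq ⇒ qSHHq   [Q -> S H H]
qSHHq ⇒ qqqHHq   [S -> q q]
qqqHHq ⇒ qqqaHqHq   [H -> a H q]
qqqaHqHq ⇒ qqqaHHHqHq   [H -> H H H]
qqqaHHHqHq ⇒ qqqaHaHHqHq   [H -> H a]
qqqaHaHHqHq ⇒ qqqaqaHHqHq   [H -> q]
qqqaqaHHqHq ⇒ qqqaqaqHqHq   [H -> q]
qqqaqaqHqHq ⇒ qqqaqaqqqHq   [H -> q]
qqqaqaqqqHq ⇒ qqqaqaqqqqq   [H -> q]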